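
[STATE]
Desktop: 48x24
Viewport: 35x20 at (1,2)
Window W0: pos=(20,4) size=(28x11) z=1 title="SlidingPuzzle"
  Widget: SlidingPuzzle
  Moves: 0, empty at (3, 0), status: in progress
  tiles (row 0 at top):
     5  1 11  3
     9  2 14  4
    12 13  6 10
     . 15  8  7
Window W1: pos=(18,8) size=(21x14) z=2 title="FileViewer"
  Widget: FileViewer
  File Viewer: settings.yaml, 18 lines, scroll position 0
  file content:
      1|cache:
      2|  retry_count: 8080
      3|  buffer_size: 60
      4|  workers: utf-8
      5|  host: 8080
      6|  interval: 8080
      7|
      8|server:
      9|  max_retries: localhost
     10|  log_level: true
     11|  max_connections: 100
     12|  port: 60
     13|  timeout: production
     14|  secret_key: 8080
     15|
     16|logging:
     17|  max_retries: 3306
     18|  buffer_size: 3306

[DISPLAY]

                                   
                                   
                   ┏━━━━━━━━━━━━━━━
                   ┃ SlidingPuzzle 
                   ┠───────────────
                   ┃┌────┬────┬────
                 ┏━━━━━━━━━━━━━━━━━
                 ┃ FileViewer      
                 ┠─────────────────
                 ┃cache:           
                 ┃  retry_count: 80
                 ┃  buffer_size: 60
                 ┃  workers: utf-8 
                 ┃  host: 8080     
                 ┃  interval: 8080 
                 ┃                 
                 ┃server:          
                 ┃  max_retries: lo
                 ┃  log_level: true
                 ┗━━━━━━━━━━━━━━━━━


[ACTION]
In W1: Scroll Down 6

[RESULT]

                                   
                                   
                   ┏━━━━━━━━━━━━━━━
                   ┃ SlidingPuzzle 
                   ┠───────────────
                   ┃┌────┬────┬────
                 ┏━━━━━━━━━━━━━━━━━
                 ┃ FileViewer      
                 ┠─────────────────
                 ┃                 
                 ┃server:          
                 ┃  max_retries: lo
                 ┃  log_level: true
                 ┃  max_connections
                 ┃  port: 60       
                 ┃  timeout: produc
                 ┃  secret_key: 808
                 ┃                 
                 ┃logging:         
                 ┗━━━━━━━━━━━━━━━━━


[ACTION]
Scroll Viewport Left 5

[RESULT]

                                   
                                   
                    ┏━━━━━━━━━━━━━━
                    ┃ SlidingPuzzle
                    ┠──────────────
                    ┃┌────┬────┬───
                  ┏━━━━━━━━━━━━━━━━
                  ┃ FileViewer     
                  ┠────────────────
                  ┃                
                  ┃server:         
                  ┃  max_retries: l
                  ┃  log_level: tru
                  ┃  max_connection
                  ┃  port: 60      
                  ┃  timeout: produ
                  ┃  secret_key: 80
                  ┃                
                  ┃logging:        
                  ┗━━━━━━━━━━━━━━━━


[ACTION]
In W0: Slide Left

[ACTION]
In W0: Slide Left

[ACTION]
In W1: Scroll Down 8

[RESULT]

                                   
                                   
                    ┏━━━━━━━━━━━━━━
                    ┃ SlidingPuzzle
                    ┠──────────────
                    ┃┌────┬────┬───
                  ┏━━━━━━━━━━━━━━━━
                  ┃ FileViewer     
                  ┠────────────────
                  ┃  max_retries: l
                  ┃  log_level: tru
                  ┃  max_connection
                  ┃  port: 60      
                  ┃  timeout: produ
                  ┃  secret_key: 80
                  ┃                
                  ┃logging:        
                  ┃  max_retries: 3
                  ┃  buffer_size: 3
                  ┗━━━━━━━━━━━━━━━━


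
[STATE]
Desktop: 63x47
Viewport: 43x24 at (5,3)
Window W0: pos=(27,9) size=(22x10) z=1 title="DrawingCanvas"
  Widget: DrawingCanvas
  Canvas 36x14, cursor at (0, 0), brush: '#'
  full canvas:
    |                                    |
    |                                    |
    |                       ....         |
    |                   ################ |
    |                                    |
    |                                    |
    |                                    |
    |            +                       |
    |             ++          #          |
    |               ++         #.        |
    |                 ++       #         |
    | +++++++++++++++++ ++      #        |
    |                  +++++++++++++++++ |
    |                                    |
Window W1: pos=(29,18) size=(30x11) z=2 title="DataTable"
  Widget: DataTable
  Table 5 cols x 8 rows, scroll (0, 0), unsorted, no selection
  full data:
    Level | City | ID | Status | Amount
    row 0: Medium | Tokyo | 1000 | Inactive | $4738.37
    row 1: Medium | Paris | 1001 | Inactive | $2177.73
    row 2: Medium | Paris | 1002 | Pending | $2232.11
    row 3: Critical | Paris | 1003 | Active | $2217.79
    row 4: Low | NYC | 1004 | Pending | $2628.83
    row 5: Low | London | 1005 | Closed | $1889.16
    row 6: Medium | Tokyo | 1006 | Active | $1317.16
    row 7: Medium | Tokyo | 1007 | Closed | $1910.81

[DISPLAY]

                                           
                                           
                                           
                                           
                                           
                                           
                      ┏━━━━━━━━━━━━━━━━━━━━
                      ┃ DrawingCanvas      
                      ┠────────────────────
                      ┃+                   
                      ┃                    
                      ┃                    
                      ┃                   #
                      ┃                    
                      ┃                    
                      ┗━┏━━━━━━━━━━━━━━━━━━
                        ┃ DataTable        
                        ┠──────────────────
                        ┃Level   │City  │ID
                        ┃────────┼──────┼──
                        ┃Medium  │Tokyo │10
                        ┃Medium  │Paris │10
                        ┃Medium  │Paris │10
                        ┃Critical│Paris │10


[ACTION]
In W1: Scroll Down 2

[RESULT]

                                           
                                           
                                           
                                           
                                           
                                           
                      ┏━━━━━━━━━━━━━━━━━━━━
                      ┃ DrawingCanvas      
                      ┠────────────────────
                      ┃+                   
                      ┃                    
                      ┃                    
                      ┃                   #
                      ┃                    
                      ┃                    
                      ┗━┏━━━━━━━━━━━━━━━━━━
                        ┃ DataTable        
                        ┠──────────────────
                        ┃Level   │City  │ID
                        ┃────────┼──────┼──
                        ┃Medium  │Paris │10
                        ┃Critical│Paris │10
                        ┃Low     │NYC   │10
                        ┃Low     │London│10


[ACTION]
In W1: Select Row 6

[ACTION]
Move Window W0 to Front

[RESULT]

                                           
                                           
                                           
                                           
                                           
                                           
                      ┏━━━━━━━━━━━━━━━━━━━━
                      ┃ DrawingCanvas      
                      ┠────────────────────
                      ┃+                   
                      ┃                    
                      ┃                    
                      ┃                   #
                      ┃                    
                      ┃                    
                      ┗━━━━━━━━━━━━━━━━━━━━
                        ┃ DataTable        
                        ┠──────────────────
                        ┃Level   │City  │ID
                        ┃────────┼──────┼──
                        ┃Medium  │Paris │10
                        ┃Critical│Paris │10
                        ┃Low     │NYC   │10
                        ┃Low     │London│10


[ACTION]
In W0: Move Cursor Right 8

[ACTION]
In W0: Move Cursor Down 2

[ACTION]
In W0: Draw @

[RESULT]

                                           
                                           
                                           
                                           
                                           
                                           
                      ┏━━━━━━━━━━━━━━━━━━━━
                      ┃ DrawingCanvas      
                      ┠────────────────────
                      ┃                    
                      ┃                    
                      ┃        @           
                      ┃                   #
                      ┃                    
                      ┃                    
                      ┗━━━━━━━━━━━━━━━━━━━━
                        ┃ DataTable        
                        ┠──────────────────
                        ┃Level   │City  │ID
                        ┃────────┼──────┼──
                        ┃Medium  │Paris │10
                        ┃Critical│Paris │10
                        ┃Low     │NYC   │10
                        ┃Low     │London│10


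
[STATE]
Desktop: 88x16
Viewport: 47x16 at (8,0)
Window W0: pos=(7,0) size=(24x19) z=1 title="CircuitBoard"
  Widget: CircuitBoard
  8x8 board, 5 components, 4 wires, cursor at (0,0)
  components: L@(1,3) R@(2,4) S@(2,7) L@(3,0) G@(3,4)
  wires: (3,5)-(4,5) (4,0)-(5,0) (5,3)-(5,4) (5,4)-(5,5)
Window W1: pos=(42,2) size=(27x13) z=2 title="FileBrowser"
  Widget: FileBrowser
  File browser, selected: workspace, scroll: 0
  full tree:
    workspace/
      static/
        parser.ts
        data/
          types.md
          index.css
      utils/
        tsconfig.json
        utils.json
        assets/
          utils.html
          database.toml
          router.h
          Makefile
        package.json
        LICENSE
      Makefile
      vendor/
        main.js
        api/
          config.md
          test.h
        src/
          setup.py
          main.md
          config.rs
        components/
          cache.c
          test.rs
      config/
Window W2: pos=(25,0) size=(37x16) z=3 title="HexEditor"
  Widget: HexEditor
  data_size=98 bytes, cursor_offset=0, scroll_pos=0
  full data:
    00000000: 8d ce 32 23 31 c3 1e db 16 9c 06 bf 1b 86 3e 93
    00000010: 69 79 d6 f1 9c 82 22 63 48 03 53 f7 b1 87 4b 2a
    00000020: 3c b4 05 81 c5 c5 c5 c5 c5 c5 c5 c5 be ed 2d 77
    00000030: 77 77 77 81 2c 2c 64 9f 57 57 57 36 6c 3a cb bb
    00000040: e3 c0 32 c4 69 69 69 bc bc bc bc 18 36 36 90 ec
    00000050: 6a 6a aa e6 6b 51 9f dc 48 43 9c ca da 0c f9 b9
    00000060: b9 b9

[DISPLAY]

━━━━━━━━━━━━━━━━━┏━━━━━━━━━━━━━━━━━━━━━━━━━━━━━
 CircuitBoard    ┃ HexEditor                   
─────────────────┠─────────────────────────────
   0 1 2 3 4 5 6 ┃00000000  8D ce 32 23 31 c3 1
0  [.]           ┃00000010  69 79 d6 f1 9c 82 2
                 ┃00000020  3c b4 05 81 c5 c5 c
1               L┃00000030  77 77 77 81 2c 2c 6
                 ┃00000040  e3 c0 32 c4 69 69 6
2                ┃00000050  6a 6a aa e6 6b 51 9
                 ┃00000060  b9 b9              
3   L            ┃                             
                 ┃                             
4   ·            ┃                             
    │            ┃                             
5   ·           ·┃                             
                 ┗━━━━━━━━━━━━━━━━━━━━━━━━━━━━━


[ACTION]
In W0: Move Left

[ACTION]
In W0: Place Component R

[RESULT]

━━━━━━━━━━━━━━━━━┏━━━━━━━━━━━━━━━━━━━━━━━━━━━━━
 CircuitBoard    ┃ HexEditor                   
─────────────────┠─────────────────────────────
   0 1 2 3 4 5 6 ┃00000000  8D ce 32 23 31 c3 1
0  [R]           ┃00000010  69 79 d6 f1 9c 82 2
                 ┃00000020  3c b4 05 81 c5 c5 c
1               L┃00000030  77 77 77 81 2c 2c 6
                 ┃00000040  e3 c0 32 c4 69 69 6
2                ┃00000050  6a 6a aa e6 6b 51 9
                 ┃00000060  b9 b9              
3   L            ┃                             
                 ┃                             
4   ·            ┃                             
    │            ┃                             
5   ·           ·┃                             
                 ┗━━━━━━━━━━━━━━━━━━━━━━━━━━━━━


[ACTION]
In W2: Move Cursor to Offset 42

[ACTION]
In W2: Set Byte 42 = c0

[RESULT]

━━━━━━━━━━━━━━━━━┏━━━━━━━━━━━━━━━━━━━━━━━━━━━━━
 CircuitBoard    ┃ HexEditor                   
─────────────────┠─────────────────────────────
   0 1 2 3 4 5 6 ┃00000000  8d ce 32 23 31 c3 1
0  [R]           ┃00000010  69 79 d6 f1 9c 82 2
                 ┃00000020  3c b4 05 81 c5 c5 c
1               L┃00000030  77 77 77 81 2c 2c 6
                 ┃00000040  e3 c0 32 c4 69 69 6
2                ┃00000050  6a 6a aa e6 6b 51 9
                 ┃00000060  b9 b9              
3   L            ┃                             
                 ┃                             
4   ·            ┃                             
    │            ┃                             
5   ·           ·┃                             
                 ┗━━━━━━━━━━━━━━━━━━━━━━━━━━━━━


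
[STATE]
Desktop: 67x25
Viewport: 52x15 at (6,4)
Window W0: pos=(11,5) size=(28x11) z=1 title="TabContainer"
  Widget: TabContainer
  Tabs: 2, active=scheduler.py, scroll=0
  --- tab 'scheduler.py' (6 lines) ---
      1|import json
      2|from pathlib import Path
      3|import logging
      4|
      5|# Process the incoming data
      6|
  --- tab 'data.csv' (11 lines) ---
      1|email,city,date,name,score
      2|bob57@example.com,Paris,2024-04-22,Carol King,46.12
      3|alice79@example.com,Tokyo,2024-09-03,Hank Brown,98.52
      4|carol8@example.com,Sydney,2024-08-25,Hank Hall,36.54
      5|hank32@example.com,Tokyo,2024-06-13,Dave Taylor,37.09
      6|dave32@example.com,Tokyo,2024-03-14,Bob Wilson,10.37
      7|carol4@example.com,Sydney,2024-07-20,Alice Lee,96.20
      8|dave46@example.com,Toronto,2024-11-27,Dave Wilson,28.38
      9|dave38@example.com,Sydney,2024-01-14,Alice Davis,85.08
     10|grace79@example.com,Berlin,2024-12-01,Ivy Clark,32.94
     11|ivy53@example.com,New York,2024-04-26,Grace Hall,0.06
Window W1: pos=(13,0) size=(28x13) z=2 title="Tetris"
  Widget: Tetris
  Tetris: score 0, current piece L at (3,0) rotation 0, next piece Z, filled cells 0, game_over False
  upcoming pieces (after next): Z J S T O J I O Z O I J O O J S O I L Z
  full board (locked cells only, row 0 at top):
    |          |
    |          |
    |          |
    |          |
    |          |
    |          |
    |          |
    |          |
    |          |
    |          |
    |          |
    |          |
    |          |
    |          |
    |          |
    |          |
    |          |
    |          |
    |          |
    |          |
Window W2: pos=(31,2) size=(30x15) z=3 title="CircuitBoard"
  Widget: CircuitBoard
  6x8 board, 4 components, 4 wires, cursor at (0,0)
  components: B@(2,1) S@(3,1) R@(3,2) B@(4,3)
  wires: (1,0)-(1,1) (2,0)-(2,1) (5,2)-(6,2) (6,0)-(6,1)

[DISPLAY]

       ┃          │▓▓    ┠──────────────────────────
     ┏━┃          │ ▓▓   ┃   0 1 2 3 4 5            
     ┃ ┃          │      ┃0  [.]                    
     ┠─┃          │      ┃                          
     ┃[┃          │      ┃1   · ─ ·                 
     ┃─┃          │Score:┃                          
     ┃i┃          │0     ┃2   · ─ B                 
     ┃f┃          │      ┃                          
     ┃i┗━━━━━━━━━━━━━━━━━┃3       S   R             
     ┃                   ┃                          
     ┃# Process the incom┃4               B         
     ┗━━━━━━━━━━━━━━━━━━━┃                          
                         ┗━━━━━━━━━━━━━━━━━━━━━━━━━━
                                                    
                                                    


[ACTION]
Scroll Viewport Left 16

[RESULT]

             ┃          │▓▓    ┠────────────────────
           ┏━┃          │ ▓▓   ┃   0 1 2 3 4 5      
           ┃ ┃          │      ┃0  [.]              
           ┠─┃          │      ┃                    
           ┃[┃          │      ┃1   · ─ ·           
           ┃─┃          │Score:┃                    
           ┃i┃          │0     ┃2   · ─ B           
           ┃f┃          │      ┃                    
           ┃i┗━━━━━━━━━━━━━━━━━┃3       S   R       
           ┃                   ┃                    
           ┃# Process the incom┃4               B   
           ┗━━━━━━━━━━━━━━━━━━━┃                    
                               ┗━━━━━━━━━━━━━━━━━━━━
                                                    
                                                    


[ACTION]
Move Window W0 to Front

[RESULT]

             ┃          │▓▓    ┠────────────────────
           ┏━━━━━━━━━━━━━━━━━━━━━━━━━━┓2 3 4 5      
           ┃ TabContainer             ┃             
           ┠──────────────────────────┨             
           ┃[scheduler.py]│ data.csv  ┃ ·           
           ┃──────────────────────────┃             
           ┃import json               ┃ B           
           ┃from pathlib import Path  ┃             
           ┃import logging            ┃ S   R       
           ┃                          ┃             
           ┃# Process the incoming dat┃         B   
           ┗━━━━━━━━━━━━━━━━━━━━━━━━━━┛             
                               ┗━━━━━━━━━━━━━━━━━━━━
                                                    
                                                    


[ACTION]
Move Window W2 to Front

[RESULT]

             ┃          │▓▓    ┠────────────────────
           ┏━━━━━━━━━━━━━━━━━━━┃   0 1 2 3 4 5      
           ┃ TabContainer      ┃0  [.]              
           ┠───────────────────┃                    
           ┃[scheduler.py]│ dat┃1   · ─ ·           
           ┃───────────────────┃                    
           ┃import json        ┃2   · ─ B           
           ┃from pathlib import┃                    
           ┃import logging     ┃3       S   R       
           ┃                   ┃                    
           ┃# Process the incom┃4               B   
           ┗━━━━━━━━━━━━━━━━━━━┃                    
                               ┗━━━━━━━━━━━━━━━━━━━━
                                                    
                                                    


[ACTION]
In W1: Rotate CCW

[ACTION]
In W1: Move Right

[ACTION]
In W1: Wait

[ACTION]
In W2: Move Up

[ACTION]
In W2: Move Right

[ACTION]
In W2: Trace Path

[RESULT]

             ┃          │▓▓    ┠────────────────────
           ┏━━━━━━━━━━━━━━━━━━━┃   0 1 2 3 4 5      
           ┃ TabContainer      ┃0      [.]          
           ┠───────────────────┃                    
           ┃[scheduler.py]│ dat┃1   · ─ ·           
           ┃───────────────────┃                    
           ┃import json        ┃2   · ─ B           
           ┃from pathlib import┃                    
           ┃import logging     ┃3       S   R       
           ┃                   ┃                    
           ┃# Process the incom┃4               B   
           ┗━━━━━━━━━━━━━━━━━━━┃                    
                               ┗━━━━━━━━━━━━━━━━━━━━
                                                    
                                                    


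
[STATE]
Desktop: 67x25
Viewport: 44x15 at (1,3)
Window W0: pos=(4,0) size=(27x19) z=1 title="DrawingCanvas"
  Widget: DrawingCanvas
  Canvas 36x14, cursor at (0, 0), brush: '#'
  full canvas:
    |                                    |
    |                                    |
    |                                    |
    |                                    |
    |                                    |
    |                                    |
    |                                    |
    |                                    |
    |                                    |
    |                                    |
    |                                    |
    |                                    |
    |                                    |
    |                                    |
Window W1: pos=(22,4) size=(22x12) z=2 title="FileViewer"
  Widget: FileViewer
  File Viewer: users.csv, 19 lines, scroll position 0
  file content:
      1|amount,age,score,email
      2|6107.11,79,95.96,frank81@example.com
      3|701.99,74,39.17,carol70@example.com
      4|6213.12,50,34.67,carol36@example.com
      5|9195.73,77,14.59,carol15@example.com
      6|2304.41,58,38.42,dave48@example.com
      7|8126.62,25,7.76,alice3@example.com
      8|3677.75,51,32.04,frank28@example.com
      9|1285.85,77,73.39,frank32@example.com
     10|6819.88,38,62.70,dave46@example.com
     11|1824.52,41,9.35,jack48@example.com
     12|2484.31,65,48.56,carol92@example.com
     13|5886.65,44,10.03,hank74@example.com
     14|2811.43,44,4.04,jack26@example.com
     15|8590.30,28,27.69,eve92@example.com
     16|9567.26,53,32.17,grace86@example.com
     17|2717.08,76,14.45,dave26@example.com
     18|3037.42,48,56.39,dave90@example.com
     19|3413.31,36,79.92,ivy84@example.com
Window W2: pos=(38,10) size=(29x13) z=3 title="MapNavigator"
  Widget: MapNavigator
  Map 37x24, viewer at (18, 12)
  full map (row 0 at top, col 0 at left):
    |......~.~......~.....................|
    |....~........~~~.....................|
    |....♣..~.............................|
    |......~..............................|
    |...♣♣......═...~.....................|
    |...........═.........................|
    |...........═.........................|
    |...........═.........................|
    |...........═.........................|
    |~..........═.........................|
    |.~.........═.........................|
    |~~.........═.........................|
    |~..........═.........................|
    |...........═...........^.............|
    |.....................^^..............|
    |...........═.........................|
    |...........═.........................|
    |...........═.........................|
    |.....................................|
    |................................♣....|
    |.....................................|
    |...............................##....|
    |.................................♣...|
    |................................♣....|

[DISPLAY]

   ┃+                        ┃              
   ┃                 ┏━━━━━━━━━━━━━━━━━━━━┓ 
   ┃                 ┃ FileViewer         ┃ 
   ┃                 ┠────────────────────┨ 
   ┃                 ┃amount,age,score,em▲┃ 
   ┃                 ┃6107.11,79,95.96,fr█┃ 
   ┃                 ┃701.99,74,39.17,car░┃ 
   ┃                 ┃6213.12,50,34.6┏━━━━━━
   ┃                 ┃9195.73,77,14.5┃ MapNa
   ┃                 ┃2304.41,58,38.4┠──────
   ┃                 ┃8126.62,25,7.76┃......
   ┃                 ┃3677.75,51,32.0┃......
   ┃                 ┗━━━━━━━━━━━━━━━┃......
   ┃                         ┃       ┃......
   ┃                         ┃       ┃......


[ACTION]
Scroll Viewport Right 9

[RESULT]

                    ┃                       
            ┏━━━━━━━━━━━━━━━━━━━━┓          
            ┃ FileViewer         ┃          
            ┠────────────────────┨          
            ┃amount,age,score,em▲┃          
            ┃6107.11,79,95.96,fr█┃          
            ┃701.99,74,39.17,car░┃          
            ┃6213.12,50,34.6┏━━━━━━━━━━━━━━━
            ┃9195.73,77,14.5┃ MapNavigator  
            ┃2304.41,58,38.4┠───────────────
            ┃8126.62,25,7.76┃......═........
            ┃3677.75,51,32.0┃......═........
            ┗━━━━━━━━━━━━━━━┃......═........
                    ┃       ┃......═........
                    ┃       ┃......═......@.


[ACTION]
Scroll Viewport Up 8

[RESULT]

━━━━━━━━━━━━━━━━━━━━┓                       
ingCanvas           ┃                       
────────────────────┨                       
                    ┃                       
            ┏━━━━━━━━━━━━━━━━━━━━┓          
            ┃ FileViewer         ┃          
            ┠────────────────────┨          
            ┃amount,age,score,em▲┃          
            ┃6107.11,79,95.96,fr█┃          
            ┃701.99,74,39.17,car░┃          
            ┃6213.12,50,34.6┏━━━━━━━━━━━━━━━
            ┃9195.73,77,14.5┃ MapNavigator  
            ┃2304.41,58,38.4┠───────────────
            ┃8126.62,25,7.76┃......═........
            ┃3677.75,51,32.0┃......═........


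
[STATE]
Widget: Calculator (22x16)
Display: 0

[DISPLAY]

                     0
┌───┬───┬───┬───┐     
│ 7 │ 8 │ 9 │ ÷ │     
├───┼───┼───┼───┤     
│ 4 │ 5 │ 6 │ × │     
├───┼───┼───┼───┤     
│ 1 │ 2 │ 3 │ - │     
├───┼───┼───┼───┤     
│ 0 │ . │ = │ + │     
├───┼───┼───┼───┤     
│ C │ MC│ MR│ M+│     
└───┴───┴───┴───┘     
                      
                      
                      
                      


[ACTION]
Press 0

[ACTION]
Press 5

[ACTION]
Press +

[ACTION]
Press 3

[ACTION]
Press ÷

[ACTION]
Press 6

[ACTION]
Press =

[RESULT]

           1.333333333
┌───┬───┬───┬───┐     
│ 7 │ 8 │ 9 │ ÷ │     
├───┼───┼───┼───┤     
│ 4 │ 5 │ 6 │ × │     
├───┼───┼───┼───┤     
│ 1 │ 2 │ 3 │ - │     
├───┼───┼───┼───┤     
│ 0 │ . │ = │ + │     
├───┼───┼───┼───┤     
│ C │ MC│ MR│ M+│     
└───┴───┴───┴───┘     
                      
                      
                      
                      


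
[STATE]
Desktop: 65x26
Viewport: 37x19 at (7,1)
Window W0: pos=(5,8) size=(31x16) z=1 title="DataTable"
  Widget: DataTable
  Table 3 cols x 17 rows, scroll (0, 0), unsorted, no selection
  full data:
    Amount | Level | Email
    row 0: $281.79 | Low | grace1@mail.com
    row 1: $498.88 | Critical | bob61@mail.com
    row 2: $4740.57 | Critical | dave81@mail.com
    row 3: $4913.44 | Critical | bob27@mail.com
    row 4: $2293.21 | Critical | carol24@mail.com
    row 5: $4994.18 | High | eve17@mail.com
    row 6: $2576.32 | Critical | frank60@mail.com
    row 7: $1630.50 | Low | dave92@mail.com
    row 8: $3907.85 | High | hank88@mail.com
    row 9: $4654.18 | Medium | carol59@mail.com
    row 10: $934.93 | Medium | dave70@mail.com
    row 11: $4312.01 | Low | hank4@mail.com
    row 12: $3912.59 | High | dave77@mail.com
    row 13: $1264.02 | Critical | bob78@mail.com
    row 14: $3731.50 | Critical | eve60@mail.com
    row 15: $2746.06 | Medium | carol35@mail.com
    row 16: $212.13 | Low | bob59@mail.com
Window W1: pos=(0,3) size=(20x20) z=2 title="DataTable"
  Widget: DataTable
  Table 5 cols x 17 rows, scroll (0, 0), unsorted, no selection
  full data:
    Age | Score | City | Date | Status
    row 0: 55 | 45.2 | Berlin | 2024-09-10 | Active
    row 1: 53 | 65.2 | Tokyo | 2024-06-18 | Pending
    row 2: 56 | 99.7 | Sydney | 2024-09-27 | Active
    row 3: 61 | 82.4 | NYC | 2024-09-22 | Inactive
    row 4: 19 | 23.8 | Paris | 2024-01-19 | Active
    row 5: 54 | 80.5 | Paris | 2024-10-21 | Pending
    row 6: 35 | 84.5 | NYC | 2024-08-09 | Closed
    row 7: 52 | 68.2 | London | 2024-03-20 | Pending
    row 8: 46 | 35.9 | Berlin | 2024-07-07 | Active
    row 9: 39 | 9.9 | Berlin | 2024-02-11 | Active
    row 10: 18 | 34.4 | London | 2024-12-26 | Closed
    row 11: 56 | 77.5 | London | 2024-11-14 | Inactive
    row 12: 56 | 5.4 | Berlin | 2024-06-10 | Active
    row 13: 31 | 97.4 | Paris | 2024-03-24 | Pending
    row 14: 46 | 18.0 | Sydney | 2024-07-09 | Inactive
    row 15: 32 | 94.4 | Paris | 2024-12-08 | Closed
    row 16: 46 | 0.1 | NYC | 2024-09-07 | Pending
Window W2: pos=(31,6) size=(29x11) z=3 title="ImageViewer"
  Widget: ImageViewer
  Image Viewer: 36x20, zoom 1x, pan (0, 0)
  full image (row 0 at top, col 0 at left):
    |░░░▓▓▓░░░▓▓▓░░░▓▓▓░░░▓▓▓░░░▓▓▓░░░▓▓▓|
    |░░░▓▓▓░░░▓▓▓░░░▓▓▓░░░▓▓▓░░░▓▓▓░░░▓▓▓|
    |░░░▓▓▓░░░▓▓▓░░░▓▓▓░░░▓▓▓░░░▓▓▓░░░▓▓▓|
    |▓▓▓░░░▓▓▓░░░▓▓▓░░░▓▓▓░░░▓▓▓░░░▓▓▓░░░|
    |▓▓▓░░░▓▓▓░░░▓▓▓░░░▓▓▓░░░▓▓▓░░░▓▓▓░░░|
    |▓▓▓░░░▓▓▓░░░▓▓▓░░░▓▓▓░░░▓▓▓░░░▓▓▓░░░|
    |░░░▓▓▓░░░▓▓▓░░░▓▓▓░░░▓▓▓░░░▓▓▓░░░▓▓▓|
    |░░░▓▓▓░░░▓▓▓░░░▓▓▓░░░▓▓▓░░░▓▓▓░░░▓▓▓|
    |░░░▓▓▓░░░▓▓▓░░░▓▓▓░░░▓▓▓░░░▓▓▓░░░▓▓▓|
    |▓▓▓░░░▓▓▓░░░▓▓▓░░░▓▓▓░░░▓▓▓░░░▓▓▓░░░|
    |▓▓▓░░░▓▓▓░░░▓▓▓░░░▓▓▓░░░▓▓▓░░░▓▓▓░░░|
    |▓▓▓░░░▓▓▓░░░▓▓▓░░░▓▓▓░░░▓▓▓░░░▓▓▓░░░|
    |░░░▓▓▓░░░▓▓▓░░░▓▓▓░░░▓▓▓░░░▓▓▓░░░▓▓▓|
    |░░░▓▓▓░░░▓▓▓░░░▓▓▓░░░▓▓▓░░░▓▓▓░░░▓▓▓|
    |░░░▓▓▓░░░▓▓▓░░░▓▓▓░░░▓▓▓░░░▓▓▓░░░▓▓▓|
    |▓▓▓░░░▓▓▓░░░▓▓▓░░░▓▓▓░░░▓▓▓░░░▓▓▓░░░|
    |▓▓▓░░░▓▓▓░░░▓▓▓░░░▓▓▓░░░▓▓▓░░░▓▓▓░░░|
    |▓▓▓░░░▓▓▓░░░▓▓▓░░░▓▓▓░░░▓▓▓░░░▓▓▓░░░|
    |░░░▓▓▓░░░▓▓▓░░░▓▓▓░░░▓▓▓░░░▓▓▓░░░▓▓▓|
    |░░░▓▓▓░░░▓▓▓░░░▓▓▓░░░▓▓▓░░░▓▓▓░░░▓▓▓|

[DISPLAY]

                                     
                                     
━━━━━━━━━━━━┓                        
able        ┃                        
────────────┨                        
ore│City  │D┃           ┏━━━━━━━━━━━━
───┼──────┼─┃           ┃ ImageViewer
.2 │Berlin│2┃━━━━━━━━━━━┠────────────
.2 │Tokyo │2┃           ┃░░░▓▓▓░░░▓▓▓
.7 │Sydney│2┃───────────┃░░░▓▓▓░░░▓▓▓
.4 │NYC   │2┃   │Email  ┃░░░▓▓▓░░░▓▓▓
.8 │Paris │2┃───┼───────┃▓▓▓░░░▓▓▓░░░
.5 │Paris │2┃   │grace1@┃▓▓▓░░░▓▓▓░░░
.5 │NYC   │2┃cal│bob61@m┃▓▓▓░░░▓▓▓░░░
.2 │London│2┃cal│dave81@┃░░░▓▓▓░░░▓▓▓
.9 │Berlin│2┃cal│bob27@m┗━━━━━━━━━━━━
9  │Berlin│2┃cal│carol24@mai┃        
.4 │London│2┃   │eve17@mail.┃        
.5 │London│2┃cal│frank60@mai┃        


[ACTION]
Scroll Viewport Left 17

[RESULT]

                                     
                                     
┏━━━━━━━━━━━━━━━━━━┓                 
┃ DataTable        ┃                 
┠──────────────────┨                 
┃Age│Score│City  │D┃           ┏━━━━━
┃───┼─────┼──────┼─┃           ┃ Imag
┃55 │45.2 │Berlin│2┃━━━━━━━━━━━┠─────
┃53 │65.2 │Tokyo │2┃           ┃░░░▓▓
┃56 │99.7 │Sydney│2┃───────────┃░░░▓▓
┃61 │82.4 │NYC   │2┃   │Email  ┃░░░▓▓
┃19 │23.8 │Paris │2┃───┼───────┃▓▓▓░░
┃54 │80.5 │Paris │2┃   │grace1@┃▓▓▓░░
┃35 │84.5 │NYC   │2┃cal│bob61@m┃▓▓▓░░
┃52 │68.2 │London│2┃cal│dave81@┃░░░▓▓
┃46 │35.9 │Berlin│2┃cal│bob27@m┗━━━━━
┃39 │9.9  │Berlin│2┃cal│carol24@mai┃ 
┃18 │34.4 │London│2┃   │eve17@mail.┃ 
┃56 │77.5 │London│2┃cal│frank60@mai┃ 


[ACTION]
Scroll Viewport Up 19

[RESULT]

                                     
                                     
                                     
┏━━━━━━━━━━━━━━━━━━┓                 
┃ DataTable        ┃                 
┠──────────────────┨                 
┃Age│Score│City  │D┃           ┏━━━━━
┃───┼─────┼──────┼─┃           ┃ Imag
┃55 │45.2 │Berlin│2┃━━━━━━━━━━━┠─────
┃53 │65.2 │Tokyo │2┃           ┃░░░▓▓
┃56 │99.7 │Sydney│2┃───────────┃░░░▓▓
┃61 │82.4 │NYC   │2┃   │Email  ┃░░░▓▓
┃19 │23.8 │Paris │2┃───┼───────┃▓▓▓░░
┃54 │80.5 │Paris │2┃   │grace1@┃▓▓▓░░
┃35 │84.5 │NYC   │2┃cal│bob61@m┃▓▓▓░░
┃52 │68.2 │London│2┃cal│dave81@┃░░░▓▓
┃46 │35.9 │Berlin│2┃cal│bob27@m┗━━━━━
┃39 │9.9  │Berlin│2┃cal│carol24@mai┃ 
┃18 │34.4 │London│2┃   │eve17@mail.┃ 


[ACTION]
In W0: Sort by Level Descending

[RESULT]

                                     
                                     
                                     
┏━━━━━━━━━━━━━━━━━━┓                 
┃ DataTable        ┃                 
┠──────────────────┨                 
┃Age│Score│City  │D┃           ┏━━━━━
┃───┼─────┼──────┼─┃           ┃ Imag
┃55 │45.2 │Berlin│2┃━━━━━━━━━━━┠─────
┃53 │65.2 │Tokyo │2┃           ┃░░░▓▓
┃56 │99.7 │Sydney│2┃───────────┃░░░▓▓
┃61 │82.4 │NYC   │2┃  ▼│Email  ┃░░░▓▓
┃19 │23.8 │Paris │2┃───┼───────┃▓▓▓░░
┃54 │80.5 │Paris │2┃m  │carol59┃▓▓▓░░
┃35 │84.5 │NYC   │2┃m  │dave70@┃▓▓▓░░
┃52 │68.2 │London│2┃m  │carol35┃░░░▓▓
┃46 │35.9 │Berlin│2┃   │grace1@┗━━━━━
┃39 │9.9  │Berlin│2┃   │dave92@mail┃ 
┃18 │34.4 │London│2┃   │hank4@mail.┃ 
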